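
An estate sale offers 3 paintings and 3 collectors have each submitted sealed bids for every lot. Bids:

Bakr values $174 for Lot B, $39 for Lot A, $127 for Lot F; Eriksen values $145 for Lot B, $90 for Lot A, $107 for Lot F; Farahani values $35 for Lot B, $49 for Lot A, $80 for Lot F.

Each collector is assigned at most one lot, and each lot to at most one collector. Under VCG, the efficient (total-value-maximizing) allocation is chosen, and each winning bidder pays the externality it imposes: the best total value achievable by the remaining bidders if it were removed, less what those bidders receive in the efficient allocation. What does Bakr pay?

Efficient allocation: Bakr→Lot B ($174), Eriksen→Lot A ($90), Farahani→Lot F ($80); total welfare W = $344.
Bakr receives Lot B at value $174, so the others get W − 174 = $170.
Without Bakr: best allocation of the remaining 2 bidders over all 3 lots is Eriksen→Lot B ($145), Farahani→Lot F ($80), total $225.
VCG payment = (others' best without Bakr) − (others' welfare with Bakr) = 225 − 170 = $55.

Bakr pays $55.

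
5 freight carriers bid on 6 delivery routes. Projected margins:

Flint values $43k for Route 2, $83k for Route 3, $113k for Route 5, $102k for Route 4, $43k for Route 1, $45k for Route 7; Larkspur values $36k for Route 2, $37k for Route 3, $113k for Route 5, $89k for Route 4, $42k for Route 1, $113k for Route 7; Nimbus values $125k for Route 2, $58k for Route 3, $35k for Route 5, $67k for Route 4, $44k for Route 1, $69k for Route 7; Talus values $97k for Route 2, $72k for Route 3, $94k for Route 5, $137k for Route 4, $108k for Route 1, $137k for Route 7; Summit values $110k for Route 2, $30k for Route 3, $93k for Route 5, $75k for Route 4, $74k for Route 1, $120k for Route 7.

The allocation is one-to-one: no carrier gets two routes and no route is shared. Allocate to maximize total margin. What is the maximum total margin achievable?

Maximum total: $578k

Optimal: Flint→Route 3 ($83k), Larkspur→Route 5 ($113k), Nimbus→Route 2 ($125k), Talus→Route 4 ($137k), Summit→Route 7 ($120k) — total 83+113+125+137+120 = $578k.
Row-greedy (each carrier in turn takes its best remaining route) gives $562k, worse by 16.
Swapping Nimbus↔Talus (Nimbus→Route 4 $67k, Talus→Route 2 $97k) loses 98.
Every other assignment is strictly worse.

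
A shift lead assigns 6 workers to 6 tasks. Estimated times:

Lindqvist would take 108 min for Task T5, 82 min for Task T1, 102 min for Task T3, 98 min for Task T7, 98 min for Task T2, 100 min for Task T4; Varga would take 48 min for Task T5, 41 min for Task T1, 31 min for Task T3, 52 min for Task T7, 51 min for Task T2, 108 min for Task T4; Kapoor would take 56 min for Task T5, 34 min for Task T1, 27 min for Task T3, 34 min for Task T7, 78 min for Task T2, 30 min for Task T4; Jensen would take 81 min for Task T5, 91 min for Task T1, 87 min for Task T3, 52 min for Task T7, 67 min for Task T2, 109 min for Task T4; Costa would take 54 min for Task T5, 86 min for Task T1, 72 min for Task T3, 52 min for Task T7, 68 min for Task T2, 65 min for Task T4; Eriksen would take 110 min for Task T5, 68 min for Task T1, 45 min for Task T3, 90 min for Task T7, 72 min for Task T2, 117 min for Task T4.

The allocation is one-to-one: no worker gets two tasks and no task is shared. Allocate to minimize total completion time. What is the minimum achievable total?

Optimal: Lindqvist→Task T1 (82 min), Varga→Task T2 (51 min), Kapoor→Task T4 (30 min), Jensen→Task T7 (52 min), Costa→Task T5 (54 min), Eriksen→Task T3 (45 min) — total 82+51+30+52+54+45 = 314 min.
Row-greedy (each worker in turn takes its cheapest remaining task) gives 321 min, worse by 7.
Checked against all permutations: 314 min is optimal.

Min total: 314 min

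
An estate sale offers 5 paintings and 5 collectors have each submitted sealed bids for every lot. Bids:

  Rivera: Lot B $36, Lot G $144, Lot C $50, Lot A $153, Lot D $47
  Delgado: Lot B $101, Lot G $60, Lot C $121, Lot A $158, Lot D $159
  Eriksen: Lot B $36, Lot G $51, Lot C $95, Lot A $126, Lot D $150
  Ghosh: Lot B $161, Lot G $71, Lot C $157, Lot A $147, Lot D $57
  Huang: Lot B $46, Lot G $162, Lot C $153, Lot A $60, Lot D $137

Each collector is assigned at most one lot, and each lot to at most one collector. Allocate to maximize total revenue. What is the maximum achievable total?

Max total: $766

This is a one-to-one assignment (maximum-weight bipartite matching).
Optimal: Rivera→Lot G ($144), Delgado→Lot A ($158), Eriksen→Lot D ($150), Ghosh→Lot B ($161), Huang→Lot C ($153) — total 144+158+150+161+153 = $766.
Column-greedy (each lot in turn goes to its best remaining collector) gives $747, worse by 19.
Next-best assignment: Rivera→Lot A, Delgado→Lot C, Eriksen→Lot D, Ghosh→Lot B, Huang→Lot G = $747.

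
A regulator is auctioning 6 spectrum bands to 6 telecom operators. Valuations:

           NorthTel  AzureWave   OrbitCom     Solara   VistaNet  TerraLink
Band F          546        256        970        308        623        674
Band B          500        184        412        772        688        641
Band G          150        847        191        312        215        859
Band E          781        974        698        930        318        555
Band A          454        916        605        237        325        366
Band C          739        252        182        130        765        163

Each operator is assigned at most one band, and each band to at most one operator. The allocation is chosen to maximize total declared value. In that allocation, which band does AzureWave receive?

Optimal: NorthTel→Band C ($739M), AzureWave→Band A ($916M), OrbitCom→Band F ($970M), Solara→Band E ($930M), VistaNet→Band B ($688M), TerraLink→Band G ($859M) — total 739+916+970+930+688+859 = $5102M.
Row-greedy (each operator in turn takes its best remaining band) gives $5063M, worse by 39.
Next-best assignment: NorthTel→Band E, AzureWave→Band A, OrbitCom→Band F, Solara→Band B, VistaNet→Band C, TerraLink→Band G = $5063M.
Every other assignment is strictly worse.
AzureWave's own top band is Band E ($974M), but forcing AzureWave→Band E and reassigning the rest optimally gives only $4794M — worse by 308.

AzureWave receives Band A.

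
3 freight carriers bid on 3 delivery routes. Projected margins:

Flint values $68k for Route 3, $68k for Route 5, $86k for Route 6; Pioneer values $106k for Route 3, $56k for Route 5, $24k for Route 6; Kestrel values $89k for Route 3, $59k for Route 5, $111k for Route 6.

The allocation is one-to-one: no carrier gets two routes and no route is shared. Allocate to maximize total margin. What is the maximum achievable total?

Maximum total: $285k

Treat this as an assignment problem: match each carrier to one route.
Optimal: Flint→Route 5 ($68k), Pioneer→Route 3 ($106k), Kestrel→Route 6 ($111k) — total 68+106+111 = $285k.
Row-greedy (each carrier in turn takes its best remaining route) gives $251k, worse by 34.
Next-best assignment: Flint→Route 6, Pioneer→Route 3, Kestrel→Route 5 = $251k.
Swapping Kestrel↔Pioneer (Kestrel→Route 3 $89k, Pioneer→Route 6 $24k) loses 104.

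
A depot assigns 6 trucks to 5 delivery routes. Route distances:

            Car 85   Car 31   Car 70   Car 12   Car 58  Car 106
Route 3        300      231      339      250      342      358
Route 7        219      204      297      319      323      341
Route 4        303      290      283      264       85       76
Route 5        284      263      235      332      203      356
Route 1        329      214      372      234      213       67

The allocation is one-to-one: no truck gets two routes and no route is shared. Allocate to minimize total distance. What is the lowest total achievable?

Min total: 837 km

Optimal: Car 31→Route 3 (231 km), Car 85→Route 7 (219 km), Car 58→Route 4 (85 km), Car 70→Route 5 (235 km), Car 106→Route 1 (67 km) — total 231+219+85+235+67 = 837 km.
Min-entry greedy (repeatedly take the single cheapest remaining cell) gives 841 km, worse by 4.
Next-best assignment: Car 12→Route 3, Car 31→Route 7, Car 58→Route 4, Car 70→Route 5, Car 106→Route 1 = 841 km.
No other one-to-one assignment undercuts 837 km.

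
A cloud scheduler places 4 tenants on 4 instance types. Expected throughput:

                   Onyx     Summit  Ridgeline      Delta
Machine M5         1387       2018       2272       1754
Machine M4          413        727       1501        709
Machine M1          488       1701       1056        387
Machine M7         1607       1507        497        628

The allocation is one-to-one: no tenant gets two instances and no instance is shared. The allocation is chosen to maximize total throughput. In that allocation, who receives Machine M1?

Optimal: Onyx→Machine M7 (1607 ops/s), Summit→Machine M1 (1701 ops/s), Ridgeline→Machine M4 (1501 ops/s), Delta→Machine M5 (1754 ops/s) — total 1607+1701+1501+1754 = 6563 ops/s.
Column-greedy (each instance in turn goes to its best remaining tenant) gives 4115 ops/s, worse by 2448.
Checked against all permutations: 6563 ops/s is optimal.
Summit's own top instance is Machine M5 (2018 ops/s), but forcing Summit→Machine M5 and reassigning the rest optimally gives only 5513 ops/s — worse by 1050.

Summit receives Machine M1.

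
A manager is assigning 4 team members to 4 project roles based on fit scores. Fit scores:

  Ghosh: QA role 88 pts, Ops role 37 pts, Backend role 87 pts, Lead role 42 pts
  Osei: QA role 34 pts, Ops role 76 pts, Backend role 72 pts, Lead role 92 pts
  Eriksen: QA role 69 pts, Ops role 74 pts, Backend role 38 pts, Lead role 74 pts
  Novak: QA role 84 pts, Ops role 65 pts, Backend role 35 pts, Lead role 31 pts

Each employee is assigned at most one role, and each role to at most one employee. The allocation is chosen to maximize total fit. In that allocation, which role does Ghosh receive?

Ghosh receives Backend role.

This is a one-to-one assignment (maximum-weight bipartite matching).
Optimal: Ghosh→Backend role (87 pts), Osei→Lead role (92 pts), Eriksen→Ops role (74 pts), Novak→QA role (84 pts) — total 87+92+74+84 = 337 pts.
Row-greedy (each employee in turn takes its best remaining role) gives 289 pts, worse by 48.
Next-best assignment: Ghosh→Backend role, Osei→Ops role, Eriksen→Lead role, Novak→QA role = 321 pts.
Ghosh's own top role is QA role (88 pts), but forcing Ghosh→QA role and reassigning the rest optimally gives only 299 pts — worse by 38.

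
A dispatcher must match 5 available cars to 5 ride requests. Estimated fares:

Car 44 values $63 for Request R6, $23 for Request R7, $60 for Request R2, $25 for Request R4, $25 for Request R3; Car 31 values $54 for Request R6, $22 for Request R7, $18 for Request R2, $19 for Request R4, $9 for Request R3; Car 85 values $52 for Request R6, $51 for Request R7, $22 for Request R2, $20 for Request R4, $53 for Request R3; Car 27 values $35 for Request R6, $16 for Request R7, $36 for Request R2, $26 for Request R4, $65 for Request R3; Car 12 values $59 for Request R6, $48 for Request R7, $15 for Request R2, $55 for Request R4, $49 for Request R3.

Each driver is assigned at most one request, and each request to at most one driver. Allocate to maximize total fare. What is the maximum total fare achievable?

This is the linear assignment problem.
Optimal: Car 44→Request R2 ($60), Car 31→Request R6 ($54), Car 85→Request R7 ($51), Car 27→Request R3 ($65), Car 12→Request R4 ($55) — total 60+54+51+65+55 = $285.
Row-greedy (each driver in turn takes its best remaining request) gives $229, worse by 56.
Every other assignment is strictly worse.

Maximum total: $285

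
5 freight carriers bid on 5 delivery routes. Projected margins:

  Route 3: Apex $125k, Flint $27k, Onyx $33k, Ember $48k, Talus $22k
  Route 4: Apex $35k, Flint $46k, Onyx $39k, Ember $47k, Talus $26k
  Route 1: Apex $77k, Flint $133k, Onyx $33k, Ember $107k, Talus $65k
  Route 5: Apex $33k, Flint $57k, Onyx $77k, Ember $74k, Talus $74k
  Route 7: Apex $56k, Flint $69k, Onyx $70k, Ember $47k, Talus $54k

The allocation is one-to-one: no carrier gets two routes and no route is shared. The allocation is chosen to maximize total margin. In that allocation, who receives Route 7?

This is the linear assignment problem.
Optimal: Apex→Route 3 ($125k), Flint→Route 1 ($133k), Onyx→Route 7 ($70k), Ember→Route 4 ($47k), Talus→Route 5 ($74k) — total 125+133+70+47+74 = $449k.
Max-entry greedy (repeatedly take the single best remaining cell) gives $436k, worse by 13.
Next-best assignment: Apex→Route 3, Flint→Route 1, Onyx→Route 5, Ember→Route 4, Talus→Route 7 = $436k.
Swapping Flint↔Apex (Flint→Route 3 $27k, Apex→Route 1 $77k) loses 154.
Onyx's own top route is Route 5 ($77k), but forcing Onyx→Route 5 and reassigning the rest optimally gives only $436k — worse by 13.

Onyx receives Route 7.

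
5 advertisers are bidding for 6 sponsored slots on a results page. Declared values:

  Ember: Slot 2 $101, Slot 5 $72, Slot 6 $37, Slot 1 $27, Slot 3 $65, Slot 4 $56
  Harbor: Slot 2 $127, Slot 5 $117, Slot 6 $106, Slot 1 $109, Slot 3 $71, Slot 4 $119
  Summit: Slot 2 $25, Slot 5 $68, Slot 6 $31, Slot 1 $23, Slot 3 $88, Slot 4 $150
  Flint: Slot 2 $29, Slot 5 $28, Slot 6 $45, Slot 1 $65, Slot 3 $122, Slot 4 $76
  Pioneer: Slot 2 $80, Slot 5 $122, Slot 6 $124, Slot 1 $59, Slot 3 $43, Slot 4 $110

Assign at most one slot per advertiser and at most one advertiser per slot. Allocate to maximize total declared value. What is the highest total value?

Treat this as an assignment problem: match each advertiser to one slot.
Optimal: Ember→Slot 2 ($101), Harbor→Slot 5 ($117), Summit→Slot 4 ($150), Flint→Slot 3 ($122), Pioneer→Slot 6 ($124) — total 101+117+150+122+124 = $614.
Next-best assignment: Ember→Slot 2, Harbor→Slot 1, Summit→Slot 4, Flint→Slot 3, Pioneer→Slot 6 = $606.

Max total: $614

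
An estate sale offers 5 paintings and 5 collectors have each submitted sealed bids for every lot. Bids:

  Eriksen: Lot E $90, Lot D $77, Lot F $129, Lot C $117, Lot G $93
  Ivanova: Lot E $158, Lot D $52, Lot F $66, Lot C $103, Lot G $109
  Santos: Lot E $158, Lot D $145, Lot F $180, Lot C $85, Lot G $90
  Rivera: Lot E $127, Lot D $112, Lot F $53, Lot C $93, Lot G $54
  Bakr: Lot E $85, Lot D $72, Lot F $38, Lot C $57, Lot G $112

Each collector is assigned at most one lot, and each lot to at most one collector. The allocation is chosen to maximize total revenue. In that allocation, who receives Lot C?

Optimal: Eriksen→Lot C ($117), Ivanova→Lot E ($158), Santos→Lot F ($180), Rivera→Lot D ($112), Bakr→Lot G ($112) — total 117+158+180+112+112 = $679.
Row-greedy (each collector in turn takes its best remaining lot) gives $637, worse by 42.
Next-best assignment: Eriksen→Lot F, Ivanova→Lot E, Santos→Lot D, Rivera→Lot C, Bakr→Lot G = $637.
Swapping Rivera↔Bakr (Rivera→Lot G $54, Bakr→Lot D $72) loses 98.
Eriksen's own top lot is Lot F ($129), but forcing Eriksen→Lot F and reassigning the rest optimally gives only $637 — worse by 42.

Eriksen receives Lot C.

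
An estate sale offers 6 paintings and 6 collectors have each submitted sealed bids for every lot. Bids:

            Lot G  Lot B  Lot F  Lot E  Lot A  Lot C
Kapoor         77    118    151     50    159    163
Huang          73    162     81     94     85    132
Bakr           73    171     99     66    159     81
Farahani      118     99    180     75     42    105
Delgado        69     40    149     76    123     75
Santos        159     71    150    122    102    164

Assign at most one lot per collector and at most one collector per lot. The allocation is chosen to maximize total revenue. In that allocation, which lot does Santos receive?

Santos receives Lot G.

Treat this as an assignment problem: match each collector to one lot.
Optimal: Kapoor→Lot C ($163), Huang→Lot B ($162), Bakr→Lot A ($159), Farahani→Lot F ($180), Delgado→Lot E ($76), Santos→Lot G ($159) — total 163+162+159+180+76+159 = $899.
Max-entry greedy (repeatedly take the single best remaining cell) gives $837, worse by 62.
No other one-to-one assignment exceeds $899.
Santos's own top lot is Lot C ($164), but forcing Santos→Lot C and reassigning the rest optimally gives only $855 — worse by 44.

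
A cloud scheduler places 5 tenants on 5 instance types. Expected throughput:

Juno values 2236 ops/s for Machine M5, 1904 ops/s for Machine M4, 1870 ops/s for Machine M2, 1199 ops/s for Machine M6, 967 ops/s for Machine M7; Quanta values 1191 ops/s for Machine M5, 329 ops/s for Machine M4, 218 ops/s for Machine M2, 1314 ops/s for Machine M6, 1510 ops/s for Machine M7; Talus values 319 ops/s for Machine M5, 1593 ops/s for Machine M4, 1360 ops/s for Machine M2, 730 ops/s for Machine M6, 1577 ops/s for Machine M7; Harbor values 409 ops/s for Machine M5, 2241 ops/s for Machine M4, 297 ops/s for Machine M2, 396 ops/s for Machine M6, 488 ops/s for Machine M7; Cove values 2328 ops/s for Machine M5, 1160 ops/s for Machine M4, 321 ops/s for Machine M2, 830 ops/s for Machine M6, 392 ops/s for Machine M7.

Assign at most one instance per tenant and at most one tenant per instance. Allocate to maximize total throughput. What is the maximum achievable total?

Max total: 9330 ops/s

This is the linear assignment problem.
Optimal: Juno→Machine M2 (1870 ops/s), Quanta→Machine M6 (1314 ops/s), Talus→Machine M7 (1577 ops/s), Harbor→Machine M4 (2241 ops/s), Cove→Machine M5 (2328 ops/s) — total 1870+1314+1577+2241+2328 = 9330 ops/s.
Row-greedy (each tenant in turn takes its best remaining instance) gives 6056 ops/s, worse by 3274.
Next-best assignment: Juno→Machine M2, Quanta→Machine M7, Talus→Machine M6, Harbor→Machine M4, Cove→Machine M5 = 8679 ops/s.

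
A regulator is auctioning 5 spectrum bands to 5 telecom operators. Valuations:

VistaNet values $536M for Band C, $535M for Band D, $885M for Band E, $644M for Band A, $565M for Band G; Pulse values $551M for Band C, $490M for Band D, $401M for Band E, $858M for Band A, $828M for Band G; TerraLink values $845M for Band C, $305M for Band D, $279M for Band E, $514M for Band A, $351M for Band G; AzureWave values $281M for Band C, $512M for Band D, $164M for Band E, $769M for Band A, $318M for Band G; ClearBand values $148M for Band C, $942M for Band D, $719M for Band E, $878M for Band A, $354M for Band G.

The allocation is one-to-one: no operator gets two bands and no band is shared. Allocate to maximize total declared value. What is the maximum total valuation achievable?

Optimal: VistaNet→Band E ($885M), Pulse→Band G ($828M), TerraLink→Band C ($845M), AzureWave→Band A ($769M), ClearBand→Band D ($942M) — total 885+828+845+769+942 = $4269M.
Column-greedy (each band in turn goes to its best remaining operator) gives $3848M, worse by 421.

Max total: $4269M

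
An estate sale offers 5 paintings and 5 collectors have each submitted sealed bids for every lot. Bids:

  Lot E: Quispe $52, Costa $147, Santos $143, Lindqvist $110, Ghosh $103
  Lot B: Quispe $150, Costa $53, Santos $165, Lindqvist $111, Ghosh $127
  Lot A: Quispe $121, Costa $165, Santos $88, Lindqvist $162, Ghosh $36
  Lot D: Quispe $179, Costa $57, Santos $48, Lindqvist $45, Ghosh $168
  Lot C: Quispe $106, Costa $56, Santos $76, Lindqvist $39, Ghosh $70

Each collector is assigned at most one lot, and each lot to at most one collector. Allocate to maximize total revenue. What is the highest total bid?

Maximum total: $748

Optimal: Quispe→Lot C ($106), Costa→Lot E ($147), Santos→Lot B ($165), Lindqvist→Lot A ($162), Ghosh→Lot D ($168) — total 106+147+165+162+168 = $748.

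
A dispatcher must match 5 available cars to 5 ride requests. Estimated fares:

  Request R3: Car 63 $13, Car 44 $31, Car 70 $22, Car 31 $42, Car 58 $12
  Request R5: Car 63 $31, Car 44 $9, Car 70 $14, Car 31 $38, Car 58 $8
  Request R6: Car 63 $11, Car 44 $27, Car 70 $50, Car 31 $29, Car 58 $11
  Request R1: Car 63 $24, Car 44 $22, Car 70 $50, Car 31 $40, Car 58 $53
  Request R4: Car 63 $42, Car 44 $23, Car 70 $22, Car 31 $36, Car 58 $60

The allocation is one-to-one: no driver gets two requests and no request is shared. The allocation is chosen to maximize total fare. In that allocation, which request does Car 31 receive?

Optimal: Car 63→Request R4 ($42), Car 44→Request R3 ($31), Car 70→Request R6 ($50), Car 31→Request R5 ($38), Car 58→Request R1 ($53) — total 42+31+50+38+53 = $214.
Max-entry greedy (repeatedly take the single best remaining cell) gives $205, worse by 9.
Checked against all permutations: $214 is optimal.
Car 31's own top request is Request R3 ($42), but forcing Car 31→Request R3 and reassigning the rest optimally gives only $210 — worse by 4.

Car 31 receives Request R5.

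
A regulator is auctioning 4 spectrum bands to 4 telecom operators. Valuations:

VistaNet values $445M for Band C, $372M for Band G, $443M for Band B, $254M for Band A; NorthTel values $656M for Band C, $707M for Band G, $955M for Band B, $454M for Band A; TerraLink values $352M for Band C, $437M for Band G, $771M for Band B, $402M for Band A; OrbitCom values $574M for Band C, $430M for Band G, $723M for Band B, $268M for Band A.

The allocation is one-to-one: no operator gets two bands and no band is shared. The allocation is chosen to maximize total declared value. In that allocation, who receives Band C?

Optimal: VistaNet→Band A ($254M), NorthTel→Band G ($707M), TerraLink→Band B ($771M), OrbitCom→Band C ($574M) — total 254+707+771+574 = $2306M.
Row-greedy (each operator in turn takes its best remaining band) gives $2105M, worse by 201.
Next-best assignment: VistaNet→Band G, NorthTel→Band B, TerraLink→Band A, OrbitCom→Band C = $2303M.
Every other assignment is strictly worse.
OrbitCom's own top band is Band B ($723M), but forcing OrbitCom→Band B and reassigning the rest optimally gives only $2277M — worse by 29.

OrbitCom receives Band C.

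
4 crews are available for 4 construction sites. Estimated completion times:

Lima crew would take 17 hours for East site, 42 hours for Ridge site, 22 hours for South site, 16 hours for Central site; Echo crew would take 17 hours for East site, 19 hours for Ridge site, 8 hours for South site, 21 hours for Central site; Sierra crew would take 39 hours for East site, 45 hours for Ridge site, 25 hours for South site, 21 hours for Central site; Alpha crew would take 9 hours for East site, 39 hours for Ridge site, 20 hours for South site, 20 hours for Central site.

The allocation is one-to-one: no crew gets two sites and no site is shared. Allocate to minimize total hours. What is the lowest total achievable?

Optimal: Lima crew→Central site (16 hours), Echo crew→Ridge site (19 hours), Sierra crew→South site (25 hours), Alpha crew→East site (9 hours) — total 16+19+25+9 = 69 hours.
Row-greedy (each crew in turn takes its cheapest remaining site) gives 102 hours, worse by 33.
Next-best assignment: Lima crew→South site, Echo crew→Ridge site, Sierra crew→Central site, Alpha crew→East site = 71 hours.
Every other assignment is strictly worse.

Minimum total: 69 hours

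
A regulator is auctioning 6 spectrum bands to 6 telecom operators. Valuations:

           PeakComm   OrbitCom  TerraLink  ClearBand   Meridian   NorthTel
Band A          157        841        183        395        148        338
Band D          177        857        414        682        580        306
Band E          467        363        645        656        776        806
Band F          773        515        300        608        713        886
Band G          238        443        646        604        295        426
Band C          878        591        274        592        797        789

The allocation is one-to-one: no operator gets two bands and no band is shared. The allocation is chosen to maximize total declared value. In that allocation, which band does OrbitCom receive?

Optimal: PeakComm→Band C ($878M), OrbitCom→Band A ($841M), TerraLink→Band G ($646M), ClearBand→Band D ($682M), Meridian→Band E ($776M), NorthTel→Band F ($886M) — total 878+841+646+682+776+886 = $4709M.
Row-greedy (each operator in turn takes its best remaining band) gives $4088M, worse by 621.
Swapping PeakComm↔Meridian (PeakComm→Band E $467M, Meridian→Band C $797M) loses 390.
No other one-to-one assignment exceeds $4709M.
OrbitCom's own top band is Band D ($857M), but forcing OrbitCom→Band D and reassigning the rest optimally gives only $4438M — worse by 271.

OrbitCom receives Band A.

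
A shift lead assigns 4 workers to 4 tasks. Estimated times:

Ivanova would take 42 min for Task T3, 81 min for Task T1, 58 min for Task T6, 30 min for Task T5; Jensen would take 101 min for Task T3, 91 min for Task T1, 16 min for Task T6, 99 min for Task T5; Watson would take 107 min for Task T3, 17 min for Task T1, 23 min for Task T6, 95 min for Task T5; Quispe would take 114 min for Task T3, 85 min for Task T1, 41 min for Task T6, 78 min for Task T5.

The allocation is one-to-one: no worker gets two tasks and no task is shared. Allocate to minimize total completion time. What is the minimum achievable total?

Treat this as an assignment problem: match each worker to one task.
Optimal: Ivanova→Task T3 (42 min), Jensen→Task T6 (16 min), Watson→Task T1 (17 min), Quispe→Task T5 (78 min) — total 42+16+17+78 = 153 min.
Row-greedy (each worker in turn takes its cheapest remaining task) gives 177 min, worse by 24.
Next-best assignment: Ivanova→Task T5, Jensen→Task T6, Watson→Task T1, Quispe→Task T3 = 177 min.
Swapping Jensen↔Watson (Jensen→Task T1 91 min, Watson→Task T6 23 min) adds 81.

Minimum total: 153 min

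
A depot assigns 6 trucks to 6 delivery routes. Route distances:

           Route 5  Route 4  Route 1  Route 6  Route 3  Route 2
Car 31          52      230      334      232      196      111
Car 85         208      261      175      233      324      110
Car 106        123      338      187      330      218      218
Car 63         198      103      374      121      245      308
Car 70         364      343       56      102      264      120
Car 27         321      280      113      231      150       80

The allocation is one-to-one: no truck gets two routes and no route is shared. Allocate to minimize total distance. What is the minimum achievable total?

Minimum total: 698 km

Optimal: Car 31→Route 5 (52 km), Car 85→Route 2 (110 km), Car 106→Route 3 (218 km), Car 63→Route 4 (103 km), Car 70→Route 6 (102 km), Car 27→Route 1 (113 km) — total 52+110+218+103+102+113 = 698 km.
Min-entry greedy (repeatedly take the single cheapest remaining cell) gives 742 km, worse by 44.
Next-best assignment: Car 31→Route 5, Car 85→Route 2, Car 106→Route 1, Car 63→Route 4, Car 70→Route 6, Car 27→Route 3 = 704 km.
Every other assignment is strictly worse.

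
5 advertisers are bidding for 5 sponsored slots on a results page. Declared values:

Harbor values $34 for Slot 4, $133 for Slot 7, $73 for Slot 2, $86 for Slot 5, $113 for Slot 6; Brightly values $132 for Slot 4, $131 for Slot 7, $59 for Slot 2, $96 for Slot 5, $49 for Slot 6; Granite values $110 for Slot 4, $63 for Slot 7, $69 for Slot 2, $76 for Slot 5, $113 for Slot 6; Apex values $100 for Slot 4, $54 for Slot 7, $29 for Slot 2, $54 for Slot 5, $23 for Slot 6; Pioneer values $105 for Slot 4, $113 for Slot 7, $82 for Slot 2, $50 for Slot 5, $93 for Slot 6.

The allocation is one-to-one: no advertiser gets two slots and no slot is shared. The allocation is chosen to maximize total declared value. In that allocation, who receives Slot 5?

Optimal: Harbor→Slot 7 ($133), Brightly→Slot 5 ($96), Granite→Slot 6 ($113), Apex→Slot 4 ($100), Pioneer→Slot 2 ($82) — total 133+96+113+100+82 = $524.
Row-greedy (each advertiser in turn takes its best remaining slot) gives $514, worse by 10.
Next-best assignment: Harbor→Slot 7, Brightly→Slot 4, Granite→Slot 6, Apex→Slot 5, Pioneer→Slot 2 = $514.
Checked against all permutations: $524 is optimal.
Brightly's own top slot is Slot 4 ($132), but forcing Brightly→Slot 4 and reassigning the rest optimally gives only $514 — worse by 10.

Brightly receives Slot 5.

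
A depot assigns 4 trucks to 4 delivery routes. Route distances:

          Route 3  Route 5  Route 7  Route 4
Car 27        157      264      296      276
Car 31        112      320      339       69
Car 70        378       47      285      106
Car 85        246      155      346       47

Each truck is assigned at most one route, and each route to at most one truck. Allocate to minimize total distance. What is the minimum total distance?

This is a one-to-one assignment (minimum-cost bipartite matching).
Optimal: Car 27→Route 7 (296 km), Car 31→Route 3 (112 km), Car 70→Route 5 (47 km), Car 85→Route 4 (47 km) — total 296+112+47+47 = 502 km.
Row-greedy (each truck in turn takes its cheapest remaining route) gives 619 km, worse by 117.
Next-best assignment: Car 27→Route 3, Car 31→Route 7, Car 70→Route 5, Car 85→Route 4 = 590 km.
Swapping Car 70↔Car 85 (Car 70→Route 4 106 km, Car 85→Route 5 155 km) adds 167.
Checked against all permutations: 502 km is optimal.

Min total: 502 km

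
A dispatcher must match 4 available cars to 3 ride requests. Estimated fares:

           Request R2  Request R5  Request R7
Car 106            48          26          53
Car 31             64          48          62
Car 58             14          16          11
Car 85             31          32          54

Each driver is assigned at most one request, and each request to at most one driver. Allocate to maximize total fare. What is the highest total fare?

Maximum total: $150

This is the linear assignment problem.
Optimal: Car 106→Request R2 ($48), Car 31→Request R5 ($48), Car 85→Request R7 ($54) — total 48+48+54 = $150.
Next-best assignment: Car 31→Request R2, Car 85→Request R5, Car 106→Request R7 = $149.
Checked against all permutations: $150 is optimal.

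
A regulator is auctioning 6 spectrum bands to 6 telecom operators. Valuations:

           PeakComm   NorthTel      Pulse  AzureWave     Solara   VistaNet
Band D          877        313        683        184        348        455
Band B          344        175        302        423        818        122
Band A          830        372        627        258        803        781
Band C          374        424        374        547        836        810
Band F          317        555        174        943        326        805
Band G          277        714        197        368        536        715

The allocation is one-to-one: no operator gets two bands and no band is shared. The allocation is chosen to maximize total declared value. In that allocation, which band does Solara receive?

This is the linear assignment problem.
Optimal: PeakComm→Band A ($830M), NorthTel→Band G ($714M), Pulse→Band D ($683M), AzureWave→Band F ($943M), Solara→Band B ($818M), VistaNet→Band C ($810M) — total 830+714+683+943+818+810 = $4798M.
Row-greedy (each operator in turn takes its best remaining band) gives $4119M, worse by 679.
Every other assignment is strictly worse.
Solara's own top band is Band C ($836M), but forcing Solara→Band C and reassigning the rest optimally gives only $4453M — worse by 345.

Solara receives Band B.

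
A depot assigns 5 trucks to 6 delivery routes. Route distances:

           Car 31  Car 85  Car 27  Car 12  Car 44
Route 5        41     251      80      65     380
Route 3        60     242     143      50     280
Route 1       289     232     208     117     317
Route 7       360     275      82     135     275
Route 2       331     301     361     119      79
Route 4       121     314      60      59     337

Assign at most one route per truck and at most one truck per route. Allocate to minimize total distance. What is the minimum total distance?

This is the linear assignment problem.
Optimal: Car 31→Route 5 (41 km), Car 85→Route 1 (232 km), Car 27→Route 4 (60 km), Car 12→Route 3 (50 km), Car 44→Route 2 (79 km) — total 41+232+60+50+79 = 462 km.
Column-greedy (each route in turn goes to its cheapest remaining truck) gives 653 km, worse by 191.
Next-best assignment: Car 31→Route 5, Car 85→Route 1, Car 27→Route 7, Car 12→Route 3, Car 44→Route 2 = 484 km.

Min total: 462 km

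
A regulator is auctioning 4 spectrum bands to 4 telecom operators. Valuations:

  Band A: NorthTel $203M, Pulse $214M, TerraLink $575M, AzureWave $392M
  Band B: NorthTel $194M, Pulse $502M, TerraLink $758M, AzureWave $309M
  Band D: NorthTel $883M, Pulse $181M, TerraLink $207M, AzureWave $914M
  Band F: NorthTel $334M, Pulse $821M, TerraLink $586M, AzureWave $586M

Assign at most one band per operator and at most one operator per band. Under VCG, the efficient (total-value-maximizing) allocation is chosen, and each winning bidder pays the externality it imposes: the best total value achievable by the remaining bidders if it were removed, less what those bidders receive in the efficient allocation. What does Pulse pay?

Efficient allocation: NorthTel→Band D ($883M), Pulse→Band F ($821M), TerraLink→Band B ($758M), AzureWave→Band A ($392M); total welfare W = $2854M.
Pulse receives Band F at value $821M, so the others get W − 821 = $2033M.
Without Pulse: best allocation of the remaining 3 bidders over all 4 bands is NorthTel→Band D ($883M), TerraLink→Band B ($758M), AzureWave→Band F ($586M), total $2227M.
VCG payment = (others' best without Pulse) − (others' welfare with Pulse) = 2227 − 2033 = $194M.

Pulse pays $194M.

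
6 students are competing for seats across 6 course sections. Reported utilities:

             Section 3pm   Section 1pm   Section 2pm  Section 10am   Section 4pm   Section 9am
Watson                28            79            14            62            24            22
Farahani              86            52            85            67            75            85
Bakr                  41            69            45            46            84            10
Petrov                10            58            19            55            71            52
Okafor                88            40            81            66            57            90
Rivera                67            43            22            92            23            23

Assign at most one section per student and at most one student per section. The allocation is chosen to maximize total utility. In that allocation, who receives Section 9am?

Petrov receives Section 9am.

Optimal: Watson→Section 1pm (79 points), Farahani→Section 2pm (85 points), Bakr→Section 4pm (84 points), Petrov→Section 9am (52 points), Okafor→Section 3pm (88 points), Rivera→Section 10am (92 points) — total 79+85+84+52+88+92 = 480 points.
Row-greedy (each student in turn takes its best remaining section) gives 416 points, worse by 64.
Next-best assignment: Watson→Section 1pm, Farahani→Section 3pm, Bakr→Section 4pm, Petrov→Section 9am, Okafor→Section 2pm, Rivera→Section 10am = 474 points.
Swapping Watson↔Rivera (Watson→Section 10am 62 points, Rivera→Section 1pm 43 points) loses 66.
Petrov's own top section is Section 4pm (71 points), but forcing Petrov→Section 4pm and reassigning the rest optimally gives only 463 points — worse by 17.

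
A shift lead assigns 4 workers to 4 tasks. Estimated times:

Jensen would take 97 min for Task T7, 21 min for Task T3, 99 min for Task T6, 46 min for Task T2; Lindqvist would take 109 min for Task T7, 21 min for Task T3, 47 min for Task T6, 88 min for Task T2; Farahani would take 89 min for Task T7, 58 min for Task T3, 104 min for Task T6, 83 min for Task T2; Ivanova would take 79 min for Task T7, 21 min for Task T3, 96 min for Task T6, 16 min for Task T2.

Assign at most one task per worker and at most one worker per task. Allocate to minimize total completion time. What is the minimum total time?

Min total: 173 min

This is a one-to-one assignment (minimum-cost bipartite matching).
Optimal: Jensen→Task T3 (21 min), Lindqvist→Task T6 (47 min), Farahani→Task T7 (89 min), Ivanova→Task T2 (16 min) — total 21+47+89+16 = 173 min.
Swapping Jensen↔Lindqvist (Jensen→Task T6 99 min, Lindqvist→Task T3 21 min) adds 52.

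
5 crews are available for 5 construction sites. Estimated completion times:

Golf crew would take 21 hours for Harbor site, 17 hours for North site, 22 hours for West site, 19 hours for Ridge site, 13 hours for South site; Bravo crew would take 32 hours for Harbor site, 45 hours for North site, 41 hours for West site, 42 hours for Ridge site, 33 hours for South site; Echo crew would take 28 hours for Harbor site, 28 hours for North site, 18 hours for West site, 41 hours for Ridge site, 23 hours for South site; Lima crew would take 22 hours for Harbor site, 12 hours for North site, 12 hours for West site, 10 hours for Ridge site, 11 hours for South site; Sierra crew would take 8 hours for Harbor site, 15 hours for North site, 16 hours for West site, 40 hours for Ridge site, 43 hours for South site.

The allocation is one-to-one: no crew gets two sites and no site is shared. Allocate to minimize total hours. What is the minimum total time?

Optimal: Golf crew→North site (17 hours), Bravo crew→South site (33 hours), Echo crew→West site (18 hours), Lima crew→Ridge site (10 hours), Sierra crew→Harbor site (8 hours) — total 17+33+18+10+8 = 86 hours.
Row-greedy (each crew in turn takes its cheapest remaining site) gives 88 hours, worse by 2.

Min total: 86 hours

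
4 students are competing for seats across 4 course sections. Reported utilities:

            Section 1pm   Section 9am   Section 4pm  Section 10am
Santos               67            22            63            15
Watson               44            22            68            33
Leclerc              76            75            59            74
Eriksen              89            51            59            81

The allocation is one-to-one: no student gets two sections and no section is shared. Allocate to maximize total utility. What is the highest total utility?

Optimal: Santos→Section 1pm (67 points), Watson→Section 4pm (68 points), Leclerc→Section 9am (75 points), Eriksen→Section 10am (81 points) — total 67+68+75+81 = 291 points.
Max-entry greedy (repeatedly take the single best remaining cell) gives 247 points, worse by 44.

Maximum total: 291 points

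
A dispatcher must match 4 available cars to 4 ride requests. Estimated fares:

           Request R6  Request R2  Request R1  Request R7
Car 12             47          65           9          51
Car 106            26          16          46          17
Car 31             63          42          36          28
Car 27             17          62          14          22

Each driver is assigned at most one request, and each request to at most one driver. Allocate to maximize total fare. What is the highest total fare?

Max total: $222

Treat this as an assignment problem: match each driver to one request.
Optimal: Car 12→Request R7 ($51), Car 106→Request R1 ($46), Car 31→Request R6 ($63), Car 27→Request R2 ($62) — total 51+46+63+62 = $222.
Column-greedy (each request in turn goes to its best remaining driver) gives $196, worse by 26.
Next-best assignment: Car 12→Request R2, Car 106→Request R1, Car 31→Request R6, Car 27→Request R7 = $196.
No other one-to-one assignment exceeds $222.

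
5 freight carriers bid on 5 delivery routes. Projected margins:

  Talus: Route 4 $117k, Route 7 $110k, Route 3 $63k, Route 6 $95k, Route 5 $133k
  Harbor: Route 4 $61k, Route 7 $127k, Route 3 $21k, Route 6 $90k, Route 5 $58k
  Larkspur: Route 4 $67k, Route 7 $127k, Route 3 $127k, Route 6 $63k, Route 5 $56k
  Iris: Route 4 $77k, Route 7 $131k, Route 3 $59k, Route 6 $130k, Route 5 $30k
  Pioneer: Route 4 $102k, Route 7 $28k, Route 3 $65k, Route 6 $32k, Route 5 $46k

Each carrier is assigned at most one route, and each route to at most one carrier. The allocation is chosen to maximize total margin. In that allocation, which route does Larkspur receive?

Optimal: Talus→Route 5 ($133k), Harbor→Route 7 ($127k), Larkspur→Route 3 ($127k), Iris→Route 6 ($130k), Pioneer→Route 4 ($102k) — total 133+127+127+130+102 = $619k.
Swapping Larkspur↔Pioneer (Larkspur→Route 4 $67k, Pioneer→Route 3 $65k) loses 97.
No other one-to-one assignment exceeds $619k.
Larkspur's own top route is Route 7 ($127k), but forcing Larkspur→Route 7 and reassigning the rest optimally gives only $516k — worse by 103.

Larkspur receives Route 3.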